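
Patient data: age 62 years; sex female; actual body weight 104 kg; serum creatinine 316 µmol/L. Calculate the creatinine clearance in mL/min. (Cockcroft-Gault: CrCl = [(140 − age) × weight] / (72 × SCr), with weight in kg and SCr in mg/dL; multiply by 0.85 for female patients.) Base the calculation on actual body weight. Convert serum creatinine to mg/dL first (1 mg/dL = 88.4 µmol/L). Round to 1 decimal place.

26.8 mL/min

SCr = 316 / 88.4 = 3.575 mg/dL
CrCl = (140 − 62) × 104 / (72 × 3.575) × 0.85 = 8112.0 / 257.40 × 0.85 ≈ 26.8 mL/min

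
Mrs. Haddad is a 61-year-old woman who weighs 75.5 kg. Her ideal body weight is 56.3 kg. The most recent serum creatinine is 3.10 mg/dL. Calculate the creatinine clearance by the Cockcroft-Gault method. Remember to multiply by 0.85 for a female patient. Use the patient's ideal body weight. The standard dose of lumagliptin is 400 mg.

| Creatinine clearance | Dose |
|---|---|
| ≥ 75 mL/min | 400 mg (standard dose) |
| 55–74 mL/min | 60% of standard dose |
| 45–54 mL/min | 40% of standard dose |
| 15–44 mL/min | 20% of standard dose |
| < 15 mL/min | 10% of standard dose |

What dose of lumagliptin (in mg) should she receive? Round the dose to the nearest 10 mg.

CrCl = (140 − 61) × 56.3 / (72 × 3.1) × 0.85 = 4447.7 / 223.20 × 0.85 ≈ 16.9 mL/min
CrCl ≈ 17 mL/min → bracket 15–44 mL/min.
20% of 400 mg = 80 mg

80 mg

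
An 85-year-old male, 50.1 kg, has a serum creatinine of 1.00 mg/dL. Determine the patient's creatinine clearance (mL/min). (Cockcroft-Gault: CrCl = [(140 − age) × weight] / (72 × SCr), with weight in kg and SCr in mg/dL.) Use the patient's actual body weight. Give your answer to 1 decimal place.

38.3 mL/min

CrCl = (140 − 85) × 50.1 / (72 × 1) = 2755.5 / 72.00 ≈ 38.3 mL/min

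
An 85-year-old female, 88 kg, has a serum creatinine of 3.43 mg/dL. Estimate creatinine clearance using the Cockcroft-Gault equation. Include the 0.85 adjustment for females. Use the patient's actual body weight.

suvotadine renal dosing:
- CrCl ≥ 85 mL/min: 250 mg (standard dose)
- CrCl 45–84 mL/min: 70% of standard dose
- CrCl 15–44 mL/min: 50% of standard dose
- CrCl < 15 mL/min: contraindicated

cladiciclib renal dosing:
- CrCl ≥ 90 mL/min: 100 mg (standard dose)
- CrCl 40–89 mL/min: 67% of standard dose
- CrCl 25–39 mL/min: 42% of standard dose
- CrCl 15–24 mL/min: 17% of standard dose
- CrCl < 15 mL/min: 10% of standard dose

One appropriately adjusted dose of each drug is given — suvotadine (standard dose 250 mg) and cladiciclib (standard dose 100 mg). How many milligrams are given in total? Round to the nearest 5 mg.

140 mg

CrCl = (140 − 85) × 88 / (72 × 3.43) × 0.85 = 4840.0 / 246.96 × 0.85 ≈ 16.7 mL/min
CrCl ≈ 17 mL/min.
suvotadine: 15–44 mL/min → 50% of 250 mg = 125 mg.
cladiciclib: 15–24 mL/min → 17% of 100 mg = 17 mg.
Total = 125 + 17 = 142 mg.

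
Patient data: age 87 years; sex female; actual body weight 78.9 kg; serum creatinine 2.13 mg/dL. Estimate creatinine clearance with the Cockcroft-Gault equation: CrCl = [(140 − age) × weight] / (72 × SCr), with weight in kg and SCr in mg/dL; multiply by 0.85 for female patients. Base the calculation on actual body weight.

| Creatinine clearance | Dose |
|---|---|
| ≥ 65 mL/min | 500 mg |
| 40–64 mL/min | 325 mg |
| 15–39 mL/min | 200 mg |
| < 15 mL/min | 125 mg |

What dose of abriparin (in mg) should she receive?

CrCl = (140 − 87) × 78.9 / (72 × 2.13) × 0.85 = 4181.7 / 153.36 × 0.85 ≈ 23.2 mL/min
CrCl ≈ 23 mL/min → bracket 15–39 mL/min.
Dose for this bracket: 200 mg.

200 mg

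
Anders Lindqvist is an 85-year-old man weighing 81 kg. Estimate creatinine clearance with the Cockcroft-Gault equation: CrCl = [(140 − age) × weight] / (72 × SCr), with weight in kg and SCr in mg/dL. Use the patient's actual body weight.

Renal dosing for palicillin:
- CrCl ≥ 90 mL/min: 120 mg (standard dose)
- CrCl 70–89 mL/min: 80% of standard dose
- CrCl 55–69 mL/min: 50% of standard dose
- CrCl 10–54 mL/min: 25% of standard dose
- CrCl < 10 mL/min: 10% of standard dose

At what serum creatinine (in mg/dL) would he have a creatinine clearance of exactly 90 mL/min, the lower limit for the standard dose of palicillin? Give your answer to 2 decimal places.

0.69 mg/dL

Standard dose requires CrCl ≥ 90 mL/min.
Set (140 − 85) × 81 / (72 × SCr) = 90
SCr = (140 − 85) × 81 / (72 × 90) = 0.688 mg/dL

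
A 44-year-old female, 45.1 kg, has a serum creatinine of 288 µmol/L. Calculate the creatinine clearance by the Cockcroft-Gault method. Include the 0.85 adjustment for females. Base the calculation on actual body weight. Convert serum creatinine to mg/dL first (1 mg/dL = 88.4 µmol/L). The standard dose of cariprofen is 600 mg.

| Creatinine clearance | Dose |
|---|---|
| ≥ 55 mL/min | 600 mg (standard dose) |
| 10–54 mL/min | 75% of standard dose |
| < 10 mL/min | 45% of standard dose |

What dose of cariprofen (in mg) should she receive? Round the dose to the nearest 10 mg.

450 mg

SCr = 288 / 88.4 = 3.258 mg/dL
CrCl = (140 − 44) × 45.1 / (72 × 3.258) × 0.85 = 4329.6 / 234.58 × 0.85 ≈ 15.7 mL/min
CrCl ≈ 16 mL/min → bracket 10–54 mL/min.
75% of 600 mg = 450 mg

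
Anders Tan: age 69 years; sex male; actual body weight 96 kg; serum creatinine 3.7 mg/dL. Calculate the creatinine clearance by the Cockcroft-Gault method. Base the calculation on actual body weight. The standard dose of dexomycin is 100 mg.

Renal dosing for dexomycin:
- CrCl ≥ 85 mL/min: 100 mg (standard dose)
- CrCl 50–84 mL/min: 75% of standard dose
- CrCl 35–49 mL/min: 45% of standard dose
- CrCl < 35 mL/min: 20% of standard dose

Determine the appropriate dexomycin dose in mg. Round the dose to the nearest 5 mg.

20 mg

CrCl = (140 − 69) × 96 / (72 × 3.7) = 6816.0 / 266.40 ≈ 25.6 mL/min
CrCl ≈ 26 mL/min → bracket < 35 mL/min.
20% of 100 mg = 20 mg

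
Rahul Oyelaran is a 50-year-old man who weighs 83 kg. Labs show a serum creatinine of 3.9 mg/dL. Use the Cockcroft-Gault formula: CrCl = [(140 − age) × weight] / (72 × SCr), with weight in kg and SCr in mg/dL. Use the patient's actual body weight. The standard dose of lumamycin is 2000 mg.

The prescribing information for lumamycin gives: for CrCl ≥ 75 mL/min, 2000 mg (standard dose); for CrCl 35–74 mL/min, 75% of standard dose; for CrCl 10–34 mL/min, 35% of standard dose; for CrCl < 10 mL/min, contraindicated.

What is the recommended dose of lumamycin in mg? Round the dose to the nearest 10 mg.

700 mg

CrCl = (140 − 50) × 83 / (72 × 3.9) = 7470.0 / 280.80 ≈ 26.6 mL/min
CrCl ≈ 27 mL/min → bracket 10–34 mL/min.
35% of 2000 mg = 700 mg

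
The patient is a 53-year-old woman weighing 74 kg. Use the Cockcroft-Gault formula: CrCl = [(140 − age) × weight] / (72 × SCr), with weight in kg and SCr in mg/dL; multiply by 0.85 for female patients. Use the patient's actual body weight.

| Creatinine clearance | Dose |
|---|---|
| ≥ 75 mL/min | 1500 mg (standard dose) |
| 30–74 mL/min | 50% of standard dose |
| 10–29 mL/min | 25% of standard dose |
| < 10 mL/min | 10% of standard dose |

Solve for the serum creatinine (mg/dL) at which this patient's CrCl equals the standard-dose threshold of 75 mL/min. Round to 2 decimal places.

Standard dose requires CrCl ≥ 75 mL/min.
Set (140 − 53) × 74 × 0.85 / (72 × SCr) = 75
SCr = (140 − 53) × 74 × 0.85 / (72 × 75) = 1.013 mg/dL

1.01 mg/dL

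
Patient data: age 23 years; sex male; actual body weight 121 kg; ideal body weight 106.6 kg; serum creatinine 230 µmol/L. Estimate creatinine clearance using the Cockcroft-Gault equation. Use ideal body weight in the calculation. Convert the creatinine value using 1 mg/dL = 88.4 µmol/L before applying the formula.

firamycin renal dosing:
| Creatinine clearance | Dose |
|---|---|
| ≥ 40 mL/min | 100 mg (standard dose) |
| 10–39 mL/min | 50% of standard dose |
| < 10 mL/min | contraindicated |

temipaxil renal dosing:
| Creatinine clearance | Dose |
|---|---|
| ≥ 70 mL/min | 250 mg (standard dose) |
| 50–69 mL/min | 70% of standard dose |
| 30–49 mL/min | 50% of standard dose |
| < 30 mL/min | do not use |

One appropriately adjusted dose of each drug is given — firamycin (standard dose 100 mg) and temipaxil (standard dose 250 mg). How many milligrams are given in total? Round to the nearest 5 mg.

275 mg

SCr = 230 / 88.4 = 2.602 mg/dL
CrCl = (140 − 23) × 106.6 / (72 × 2.602) = 12472.2 / 187.34 ≈ 66.6 mL/min
CrCl ≈ 67 mL/min.
firamycin: ≥ 40 mL/min → 100% of 100 mg = 100 mg.
temipaxil: 50–69 mL/min → 70% of 250 mg = 175 mg.
Total = 100 + 175 = 275 mg.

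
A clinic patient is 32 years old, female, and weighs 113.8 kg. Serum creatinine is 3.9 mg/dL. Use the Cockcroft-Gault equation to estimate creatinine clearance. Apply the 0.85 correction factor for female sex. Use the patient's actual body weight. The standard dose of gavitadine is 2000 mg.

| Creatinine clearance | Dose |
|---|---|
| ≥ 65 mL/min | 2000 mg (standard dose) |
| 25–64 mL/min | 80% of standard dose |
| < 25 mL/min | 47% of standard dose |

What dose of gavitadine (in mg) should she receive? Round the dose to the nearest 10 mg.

CrCl = (140 − 32) × 113.8 / (72 × 3.9) × 0.85 = 12290.4 / 280.80 × 0.85 ≈ 37.2 mL/min
CrCl ≈ 37 mL/min → bracket 25–64 mL/min.
80% of 2000 mg = 1600 mg

1600 mg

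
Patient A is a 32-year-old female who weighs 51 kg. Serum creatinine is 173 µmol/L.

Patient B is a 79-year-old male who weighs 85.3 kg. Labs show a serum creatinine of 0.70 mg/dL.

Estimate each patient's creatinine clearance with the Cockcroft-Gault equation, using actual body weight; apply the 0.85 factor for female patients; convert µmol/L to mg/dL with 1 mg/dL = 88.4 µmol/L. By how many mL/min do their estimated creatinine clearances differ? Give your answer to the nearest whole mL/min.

70 mL/min

Patient A: SCr = 173 / 88.4 = 1.957 mg/dL
Patient A: CrCl = (140 − 32) × 51 / (72 × 1.957) × 0.85 = 5508.0 / 140.90 × 0.85 ≈ 33.2 mL/min
Patient B: CrCl = (140 − 79) × 85.3 / (72 × 0.7) = 5203.3 / 50.40 ≈ 103.2 mL/min
|33.2 − 103.2| = 70.0 mL/min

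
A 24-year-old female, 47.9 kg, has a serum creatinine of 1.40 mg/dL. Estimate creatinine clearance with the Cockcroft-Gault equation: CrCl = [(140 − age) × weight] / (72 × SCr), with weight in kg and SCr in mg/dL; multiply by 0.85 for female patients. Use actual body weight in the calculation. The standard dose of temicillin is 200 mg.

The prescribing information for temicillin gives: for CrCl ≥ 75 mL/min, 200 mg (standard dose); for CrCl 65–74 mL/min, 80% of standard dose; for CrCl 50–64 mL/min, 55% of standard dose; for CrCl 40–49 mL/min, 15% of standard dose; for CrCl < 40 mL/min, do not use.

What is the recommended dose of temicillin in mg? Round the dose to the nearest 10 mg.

30 mg

CrCl = (140 − 24) × 47.9 / (72 × 1.4) × 0.85 = 5556.4 / 100.80 × 0.85 ≈ 46.9 mL/min
CrCl ≈ 47 mL/min → bracket 40–49 mL/min.
15% of 200 mg = 30 mg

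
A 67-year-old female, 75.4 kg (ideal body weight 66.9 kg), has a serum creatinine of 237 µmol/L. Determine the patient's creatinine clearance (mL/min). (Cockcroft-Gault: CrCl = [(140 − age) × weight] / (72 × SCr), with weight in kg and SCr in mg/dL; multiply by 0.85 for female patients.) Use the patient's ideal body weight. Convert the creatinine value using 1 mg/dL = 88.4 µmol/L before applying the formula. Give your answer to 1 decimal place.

21.5 mL/min

SCr = 237 / 88.4 = 2.681 mg/dL
CrCl = (140 − 67) × 66.9 / (72 × 2.681) × 0.85 = 4883.7 / 193.03 × 0.85 ≈ 21.5 mL/min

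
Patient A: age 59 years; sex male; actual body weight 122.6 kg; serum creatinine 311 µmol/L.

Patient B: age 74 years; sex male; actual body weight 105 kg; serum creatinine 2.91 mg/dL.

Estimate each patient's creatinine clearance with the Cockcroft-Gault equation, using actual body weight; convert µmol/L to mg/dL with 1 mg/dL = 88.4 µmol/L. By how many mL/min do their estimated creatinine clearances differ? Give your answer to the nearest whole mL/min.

Patient A: SCr = 311 / 88.4 = 3.518 mg/dL
Patient A: CrCl = (140 − 59) × 122.6 / (72 × 3.518) = 9930.6 / 253.30 ≈ 39.2 mL/min
Patient B: CrCl = (140 − 74) × 105 / (72 × 2.91) = 6930.0 / 209.52 ≈ 33.1 mL/min
|39.2 − 33.1| = 6.1 mL/min

6 mL/min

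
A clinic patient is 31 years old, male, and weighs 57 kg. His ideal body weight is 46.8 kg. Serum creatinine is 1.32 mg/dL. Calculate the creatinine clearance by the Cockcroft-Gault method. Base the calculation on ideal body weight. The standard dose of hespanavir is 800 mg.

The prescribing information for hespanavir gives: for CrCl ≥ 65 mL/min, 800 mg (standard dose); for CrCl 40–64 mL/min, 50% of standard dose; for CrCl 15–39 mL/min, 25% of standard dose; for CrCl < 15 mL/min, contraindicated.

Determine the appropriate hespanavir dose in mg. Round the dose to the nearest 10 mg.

CrCl = (140 − 31) × 46.8 / (72 × 1.32) = 5101.2 / 95.04 ≈ 53.7 mL/min
CrCl ≈ 54 mL/min → bracket 40–64 mL/min.
50% of 800 mg = 400 mg

400 mg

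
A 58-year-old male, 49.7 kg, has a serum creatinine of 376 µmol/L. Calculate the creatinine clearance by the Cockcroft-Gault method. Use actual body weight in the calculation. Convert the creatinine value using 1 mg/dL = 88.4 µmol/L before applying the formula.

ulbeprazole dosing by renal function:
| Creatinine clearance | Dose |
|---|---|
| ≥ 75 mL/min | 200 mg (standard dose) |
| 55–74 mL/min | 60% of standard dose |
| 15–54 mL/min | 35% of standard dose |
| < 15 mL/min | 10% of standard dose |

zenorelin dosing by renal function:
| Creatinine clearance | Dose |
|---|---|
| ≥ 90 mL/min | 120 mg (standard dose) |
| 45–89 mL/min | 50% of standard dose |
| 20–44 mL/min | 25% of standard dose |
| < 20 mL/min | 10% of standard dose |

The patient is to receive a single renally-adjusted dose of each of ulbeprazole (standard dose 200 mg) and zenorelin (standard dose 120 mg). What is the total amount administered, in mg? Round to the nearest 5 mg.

SCr = 376 / 88.4 = 4.253 mg/dL
CrCl = (140 − 58) × 49.7 / (72 × 4.253) = 4075.4 / 306.22 ≈ 13.3 mL/min
CrCl ≈ 13 mL/min.
ulbeprazole: < 15 mL/min → 10% of 200 mg = 20 mg.
zenorelin: < 20 mL/min → 10% of 120 mg = 12 mg.
Total = 20 + 12 = 32 mg.

30 mg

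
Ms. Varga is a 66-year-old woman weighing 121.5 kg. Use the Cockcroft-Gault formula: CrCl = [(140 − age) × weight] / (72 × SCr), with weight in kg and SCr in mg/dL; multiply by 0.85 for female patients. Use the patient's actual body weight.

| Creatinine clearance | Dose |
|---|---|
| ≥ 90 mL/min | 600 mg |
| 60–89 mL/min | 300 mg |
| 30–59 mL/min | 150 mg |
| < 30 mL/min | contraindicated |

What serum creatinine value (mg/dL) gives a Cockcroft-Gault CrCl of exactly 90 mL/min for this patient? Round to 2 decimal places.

Standard dose requires CrCl ≥ 90 mL/min.
Set (140 − 66) × 121.5 × 0.85 / (72 × SCr) = 90
SCr = (140 − 66) × 121.5 × 0.85 / (72 × 90) = 1.179 mg/dL

1.18 mg/dL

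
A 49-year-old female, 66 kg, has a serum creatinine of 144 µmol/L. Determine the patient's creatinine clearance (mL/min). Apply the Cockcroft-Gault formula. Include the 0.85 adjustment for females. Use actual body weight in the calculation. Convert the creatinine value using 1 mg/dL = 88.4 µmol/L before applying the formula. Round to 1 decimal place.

SCr = 144 / 88.4 = 1.629 mg/dL
CrCl = (140 − 49) × 66 / (72 × 1.629) × 0.85 = 6006.0 / 117.29 × 0.85 ≈ 43.5 mL/min

43.5 mL/min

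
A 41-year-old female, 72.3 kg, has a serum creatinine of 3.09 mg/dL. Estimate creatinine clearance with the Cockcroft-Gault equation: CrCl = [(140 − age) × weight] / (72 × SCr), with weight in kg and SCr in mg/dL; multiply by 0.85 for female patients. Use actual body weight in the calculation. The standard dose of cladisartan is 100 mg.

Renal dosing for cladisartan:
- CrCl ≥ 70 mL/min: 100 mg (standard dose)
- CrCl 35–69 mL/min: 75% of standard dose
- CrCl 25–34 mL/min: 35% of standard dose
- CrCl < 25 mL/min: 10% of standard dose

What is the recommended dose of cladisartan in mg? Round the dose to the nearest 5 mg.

CrCl = (140 − 41) × 72.3 / (72 × 3.09) × 0.85 = 7157.7 / 222.48 × 0.85 ≈ 27.3 mL/min
CrCl ≈ 27 mL/min → bracket 25–34 mL/min.
35% of 100 mg = 35 mg

35 mg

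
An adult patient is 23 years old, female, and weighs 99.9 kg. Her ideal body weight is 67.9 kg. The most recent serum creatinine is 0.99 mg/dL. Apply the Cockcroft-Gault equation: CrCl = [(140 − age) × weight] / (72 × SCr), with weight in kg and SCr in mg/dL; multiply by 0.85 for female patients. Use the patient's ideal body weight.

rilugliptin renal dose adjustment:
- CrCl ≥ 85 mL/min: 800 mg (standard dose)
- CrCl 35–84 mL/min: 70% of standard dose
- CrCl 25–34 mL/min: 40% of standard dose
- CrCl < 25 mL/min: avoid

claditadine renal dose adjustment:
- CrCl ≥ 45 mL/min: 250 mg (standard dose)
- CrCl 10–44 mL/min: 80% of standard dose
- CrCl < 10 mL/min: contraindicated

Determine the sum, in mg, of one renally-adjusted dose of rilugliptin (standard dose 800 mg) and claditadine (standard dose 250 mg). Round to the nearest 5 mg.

CrCl = (140 − 23) × 67.9 / (72 × 0.99) × 0.85 = 7944.3 / 71.28 × 0.85 ≈ 94.7 mL/min
CrCl ≈ 95 mL/min.
rilugliptin: ≥ 85 mL/min → 100% of 800 mg = 800 mg.
claditadine: ≥ 45 mL/min → 100% of 250 mg = 250 mg.
Total = 800 + 250 = 1050 mg.

1050 mg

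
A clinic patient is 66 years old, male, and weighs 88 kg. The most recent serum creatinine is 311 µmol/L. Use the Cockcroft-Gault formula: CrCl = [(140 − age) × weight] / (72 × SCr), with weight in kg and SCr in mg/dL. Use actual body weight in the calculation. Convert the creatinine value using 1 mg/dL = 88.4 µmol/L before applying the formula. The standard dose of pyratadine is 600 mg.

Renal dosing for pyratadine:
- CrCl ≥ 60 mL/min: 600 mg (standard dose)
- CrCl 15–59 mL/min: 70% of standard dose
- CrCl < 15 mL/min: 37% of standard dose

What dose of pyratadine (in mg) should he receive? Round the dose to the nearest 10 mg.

SCr = 311 / 88.4 = 3.518 mg/dL
CrCl = (140 − 66) × 88 / (72 × 3.518) = 6512.0 / 253.30 ≈ 25.7 mL/min
CrCl ≈ 26 mL/min → bracket 15–59 mL/min.
70% of 600 mg = 420 mg

420 mg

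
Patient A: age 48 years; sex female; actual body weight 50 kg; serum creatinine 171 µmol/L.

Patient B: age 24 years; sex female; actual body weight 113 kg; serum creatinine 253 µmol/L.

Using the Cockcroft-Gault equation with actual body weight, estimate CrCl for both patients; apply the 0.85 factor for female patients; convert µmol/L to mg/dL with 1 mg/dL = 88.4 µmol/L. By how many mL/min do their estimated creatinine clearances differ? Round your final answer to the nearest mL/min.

Patient A: SCr = 171 / 88.4 = 1.934 mg/dL
Patient A: CrCl = (140 − 48) × 50 / (72 × 1.934) × 0.85 = 4600.0 / 139.25 × 0.85 ≈ 28.1 mL/min
Patient B: SCr = 253 / 88.4 = 2.862 mg/dL
Patient B: CrCl = (140 − 24) × 113 / (72 × 2.862) × 0.85 = 13108.0 / 206.06 × 0.85 ≈ 54.1 mL/min
|28.1 − 54.1| = 26.0 mL/min

26 mL/min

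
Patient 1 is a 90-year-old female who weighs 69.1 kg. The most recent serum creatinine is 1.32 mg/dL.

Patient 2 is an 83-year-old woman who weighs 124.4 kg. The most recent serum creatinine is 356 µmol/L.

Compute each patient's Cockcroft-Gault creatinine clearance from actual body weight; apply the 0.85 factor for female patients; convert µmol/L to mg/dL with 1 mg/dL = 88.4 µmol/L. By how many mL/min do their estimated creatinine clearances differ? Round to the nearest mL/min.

10 mL/min

Patient 1: CrCl = (140 − 90) × 69.1 / (72 × 1.32) × 0.85 = 3455.0 / 95.04 × 0.85 ≈ 30.9 mL/min
Patient 2: SCr = 356 / 88.4 = 4.027 mg/dL
Patient 2: CrCl = (140 − 83) × 124.4 / (72 × 4.027) × 0.85 = 7090.8 / 289.94 × 0.85 ≈ 20.8 mL/min
|30.9 − 20.8| = 10.1 mL/min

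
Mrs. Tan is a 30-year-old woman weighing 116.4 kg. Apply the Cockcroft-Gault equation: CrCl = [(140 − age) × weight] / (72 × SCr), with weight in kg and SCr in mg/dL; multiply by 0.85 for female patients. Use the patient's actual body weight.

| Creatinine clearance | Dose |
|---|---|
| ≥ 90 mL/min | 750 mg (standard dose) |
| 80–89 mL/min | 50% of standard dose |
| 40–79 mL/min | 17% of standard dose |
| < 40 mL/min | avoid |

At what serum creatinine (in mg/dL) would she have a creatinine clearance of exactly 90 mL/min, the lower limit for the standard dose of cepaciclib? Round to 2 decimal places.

1.68 mg/dL

Standard dose requires CrCl ≥ 90 mL/min.
Set (140 − 30) × 116.4 × 0.85 / (72 × SCr) = 90
SCr = (140 − 30) × 116.4 × 0.85 / (72 × 90) = 1.680 mg/dL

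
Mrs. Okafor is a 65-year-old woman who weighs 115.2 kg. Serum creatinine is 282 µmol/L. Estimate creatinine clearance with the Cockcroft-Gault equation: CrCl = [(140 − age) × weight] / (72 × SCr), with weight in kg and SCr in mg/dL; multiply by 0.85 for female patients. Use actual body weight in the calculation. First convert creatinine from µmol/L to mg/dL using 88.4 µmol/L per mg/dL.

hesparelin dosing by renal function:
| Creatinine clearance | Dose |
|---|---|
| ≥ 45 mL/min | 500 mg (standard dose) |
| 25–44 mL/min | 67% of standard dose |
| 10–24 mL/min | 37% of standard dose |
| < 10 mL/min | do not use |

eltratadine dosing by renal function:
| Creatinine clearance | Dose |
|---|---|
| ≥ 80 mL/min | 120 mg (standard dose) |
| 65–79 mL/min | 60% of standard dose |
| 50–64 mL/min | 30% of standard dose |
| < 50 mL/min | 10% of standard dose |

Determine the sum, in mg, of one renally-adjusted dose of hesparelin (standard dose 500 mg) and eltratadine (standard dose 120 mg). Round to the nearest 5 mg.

345 mg

SCr = 282 / 88.4 = 3.19 mg/dL
CrCl = (140 − 65) × 115.2 / (72 × 3.19) × 0.85 = 8640.0 / 229.68 × 0.85 ≈ 32.0 mL/min
CrCl ≈ 32 mL/min.
hesparelin: 25–44 mL/min → 67% of 500 mg = 335 mg.
eltratadine: < 50 mL/min → 10% of 120 mg = 12 mg.
Total = 335 + 12 = 347 mg.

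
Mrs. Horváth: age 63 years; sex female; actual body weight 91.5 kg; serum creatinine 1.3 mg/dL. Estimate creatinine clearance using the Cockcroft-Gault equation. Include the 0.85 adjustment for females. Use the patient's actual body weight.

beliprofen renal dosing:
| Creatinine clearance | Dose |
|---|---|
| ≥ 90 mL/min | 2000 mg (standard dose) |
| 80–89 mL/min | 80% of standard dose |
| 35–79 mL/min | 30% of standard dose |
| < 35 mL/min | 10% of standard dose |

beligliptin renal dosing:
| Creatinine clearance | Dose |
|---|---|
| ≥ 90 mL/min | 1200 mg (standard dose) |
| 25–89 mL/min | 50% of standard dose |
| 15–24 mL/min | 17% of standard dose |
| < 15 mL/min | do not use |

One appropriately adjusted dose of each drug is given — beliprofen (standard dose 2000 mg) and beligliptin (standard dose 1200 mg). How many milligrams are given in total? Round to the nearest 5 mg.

CrCl = (140 − 63) × 91.5 / (72 × 1.3) × 0.85 = 7045.5 / 93.60 × 0.85 ≈ 64.0 mL/min
CrCl ≈ 64 mL/min.
beliprofen: 35–79 mL/min → 30% of 2000 mg = 600 mg.
beligliptin: 25–89 mL/min → 50% of 1200 mg = 600 mg.
Total = 600 + 600 = 1200 mg.

1200 mg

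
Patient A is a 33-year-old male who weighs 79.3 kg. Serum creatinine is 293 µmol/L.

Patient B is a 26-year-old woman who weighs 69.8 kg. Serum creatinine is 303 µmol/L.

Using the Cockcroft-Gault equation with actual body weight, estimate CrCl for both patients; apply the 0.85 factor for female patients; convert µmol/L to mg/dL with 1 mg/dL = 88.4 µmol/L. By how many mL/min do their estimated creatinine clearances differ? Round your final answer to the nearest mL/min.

Patient A: SCr = 293 / 88.4 = 3.314 mg/dL
Patient A: CrCl = (140 − 33) × 79.3 / (72 × 3.314) = 8485.1 / 238.61 ≈ 35.6 mL/min
Patient B: SCr = 303 / 88.4 = 3.428 mg/dL
Patient B: CrCl = (140 − 26) × 69.8 / (72 × 3.428) × 0.85 = 7957.2 / 246.82 × 0.85 ≈ 27.4 mL/min
|35.6 − 27.4| = 8.2 mL/min

8 mL/min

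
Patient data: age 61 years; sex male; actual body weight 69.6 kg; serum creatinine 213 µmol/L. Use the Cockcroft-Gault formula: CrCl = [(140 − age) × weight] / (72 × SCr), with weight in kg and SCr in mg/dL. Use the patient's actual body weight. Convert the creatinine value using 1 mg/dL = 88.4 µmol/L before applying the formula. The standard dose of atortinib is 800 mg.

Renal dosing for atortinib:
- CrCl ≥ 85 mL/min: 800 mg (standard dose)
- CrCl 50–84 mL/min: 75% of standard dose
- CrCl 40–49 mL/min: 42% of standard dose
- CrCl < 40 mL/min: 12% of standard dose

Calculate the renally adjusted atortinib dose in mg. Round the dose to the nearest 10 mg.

100 mg

SCr = 213 / 88.4 = 2.41 mg/dL
CrCl = (140 − 61) × 69.6 / (72 × 2.41) = 5498.4 / 173.52 ≈ 31.7 mL/min
CrCl ≈ 32 mL/min → bracket < 40 mL/min.
12% of 800 mg = 96 mg → 100 mg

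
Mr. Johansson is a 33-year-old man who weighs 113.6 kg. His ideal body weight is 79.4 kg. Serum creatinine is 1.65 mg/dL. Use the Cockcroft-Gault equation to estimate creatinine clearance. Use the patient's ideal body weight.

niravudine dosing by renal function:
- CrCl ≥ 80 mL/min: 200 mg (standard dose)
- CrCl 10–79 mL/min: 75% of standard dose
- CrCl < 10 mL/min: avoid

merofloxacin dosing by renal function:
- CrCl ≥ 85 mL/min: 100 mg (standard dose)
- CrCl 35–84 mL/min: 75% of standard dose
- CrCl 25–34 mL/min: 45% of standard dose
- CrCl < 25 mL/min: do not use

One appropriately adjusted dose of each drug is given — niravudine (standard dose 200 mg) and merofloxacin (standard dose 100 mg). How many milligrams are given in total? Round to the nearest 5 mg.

225 mg

CrCl = (140 − 33) × 79.4 / (72 × 1.65) = 8495.8 / 118.80 ≈ 71.5 mL/min
CrCl ≈ 72 mL/min.
niravudine: 10–79 mL/min → 75% of 200 mg = 150 mg.
merofloxacin: 35–84 mL/min → 75% of 100 mg = 75 mg.
Total = 150 + 75 = 225 mg.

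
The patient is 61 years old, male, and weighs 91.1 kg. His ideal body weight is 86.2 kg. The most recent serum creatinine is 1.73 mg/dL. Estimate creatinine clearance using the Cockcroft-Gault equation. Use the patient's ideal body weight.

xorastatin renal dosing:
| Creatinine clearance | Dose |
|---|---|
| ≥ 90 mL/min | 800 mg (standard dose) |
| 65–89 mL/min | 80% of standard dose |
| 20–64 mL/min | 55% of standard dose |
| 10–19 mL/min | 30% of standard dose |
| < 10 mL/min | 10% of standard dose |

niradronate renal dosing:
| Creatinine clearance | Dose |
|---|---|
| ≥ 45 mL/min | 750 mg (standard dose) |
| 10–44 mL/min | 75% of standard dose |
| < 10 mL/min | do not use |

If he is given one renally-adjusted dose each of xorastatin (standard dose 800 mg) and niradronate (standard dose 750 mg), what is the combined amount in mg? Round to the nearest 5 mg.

1190 mg

CrCl = (140 − 61) × 86.2 / (72 × 1.73) = 6809.8 / 124.56 ≈ 54.7 mL/min
CrCl ≈ 55 mL/min.
xorastatin: 20–64 mL/min → 55% of 800 mg = 440 mg.
niradronate: ≥ 45 mL/min → 100% of 750 mg = 750 mg.
Total = 440 + 750 = 1190 mg.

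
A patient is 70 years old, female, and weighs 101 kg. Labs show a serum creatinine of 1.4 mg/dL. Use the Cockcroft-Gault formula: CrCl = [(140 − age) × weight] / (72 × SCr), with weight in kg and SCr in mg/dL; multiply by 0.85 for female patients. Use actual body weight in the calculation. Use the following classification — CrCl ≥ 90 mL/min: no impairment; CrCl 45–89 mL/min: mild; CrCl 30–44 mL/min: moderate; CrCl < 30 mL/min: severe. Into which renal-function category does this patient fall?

CrCl = (140 − 70) × 101 / (72 × 1.4) × 0.85 = 7070.0 / 100.80 × 0.85 ≈ 59.6 mL/min
60 mL/min falls in the 'mild' range.

mild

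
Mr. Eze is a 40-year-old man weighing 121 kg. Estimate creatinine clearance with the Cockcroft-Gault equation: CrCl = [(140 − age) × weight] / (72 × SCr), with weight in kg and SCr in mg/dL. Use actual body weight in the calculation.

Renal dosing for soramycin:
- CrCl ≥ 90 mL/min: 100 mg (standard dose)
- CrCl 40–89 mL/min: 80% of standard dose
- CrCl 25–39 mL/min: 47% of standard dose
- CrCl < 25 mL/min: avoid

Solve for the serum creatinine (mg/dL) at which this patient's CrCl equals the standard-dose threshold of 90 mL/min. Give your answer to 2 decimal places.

Standard dose requires CrCl ≥ 90 mL/min.
Set (140 − 40) × 121 / (72 × SCr) = 90
SCr = (140 − 40) × 121 / (72 × 90) = 1.867 mg/dL

1.87 mg/dL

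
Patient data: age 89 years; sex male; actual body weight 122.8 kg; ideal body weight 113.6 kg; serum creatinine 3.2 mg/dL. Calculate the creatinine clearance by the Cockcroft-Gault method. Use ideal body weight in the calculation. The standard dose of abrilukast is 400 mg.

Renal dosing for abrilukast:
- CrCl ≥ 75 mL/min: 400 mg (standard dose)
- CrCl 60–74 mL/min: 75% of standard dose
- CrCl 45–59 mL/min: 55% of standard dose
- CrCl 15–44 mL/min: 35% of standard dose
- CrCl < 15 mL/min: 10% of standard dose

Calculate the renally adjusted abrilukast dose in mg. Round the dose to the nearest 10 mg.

CrCl = (140 − 89) × 113.6 / (72 × 3.2) = 5793.6 / 230.40 ≈ 25.1 mL/min
CrCl ≈ 25 mL/min → bracket 15–44 mL/min.
35% of 400 mg = 140 mg

140 mg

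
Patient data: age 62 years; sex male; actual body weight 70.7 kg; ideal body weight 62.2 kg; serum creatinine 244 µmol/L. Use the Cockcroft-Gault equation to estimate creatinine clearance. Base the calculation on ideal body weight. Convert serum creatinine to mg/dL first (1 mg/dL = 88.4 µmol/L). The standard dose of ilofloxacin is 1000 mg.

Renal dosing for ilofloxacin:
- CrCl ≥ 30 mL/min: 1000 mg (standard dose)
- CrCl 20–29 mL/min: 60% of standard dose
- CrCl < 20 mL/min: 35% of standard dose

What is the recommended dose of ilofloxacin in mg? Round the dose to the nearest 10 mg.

600 mg

SCr = 244 / 88.4 = 2.76 mg/dL
CrCl = (140 − 62) × 62.2 / (72 × 2.76) = 4851.6 / 198.72 ≈ 24.4 mL/min
CrCl ≈ 24 mL/min → bracket 20–29 mL/min.
60% of 1000 mg = 600 mg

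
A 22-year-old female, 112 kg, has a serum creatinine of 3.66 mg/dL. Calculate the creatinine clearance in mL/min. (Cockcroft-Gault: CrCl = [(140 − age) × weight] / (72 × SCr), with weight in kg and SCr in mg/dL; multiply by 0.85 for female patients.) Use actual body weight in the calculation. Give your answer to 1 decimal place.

42.6 mL/min

CrCl = (140 − 22) × 112 / (72 × 3.66) × 0.85 = 13216.0 / 263.52 × 0.85 ≈ 42.6 mL/min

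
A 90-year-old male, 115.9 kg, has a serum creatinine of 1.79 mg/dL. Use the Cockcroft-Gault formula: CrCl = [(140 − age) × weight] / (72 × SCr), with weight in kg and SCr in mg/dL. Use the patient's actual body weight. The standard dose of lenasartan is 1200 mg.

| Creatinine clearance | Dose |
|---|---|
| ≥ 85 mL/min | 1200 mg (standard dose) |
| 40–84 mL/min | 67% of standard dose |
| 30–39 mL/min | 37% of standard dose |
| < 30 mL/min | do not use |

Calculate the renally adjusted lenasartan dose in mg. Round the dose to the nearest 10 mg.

800 mg

CrCl = (140 − 90) × 115.9 / (72 × 1.79) = 5795.0 / 128.88 ≈ 45.0 mL/min
CrCl ≈ 45 mL/min → bracket 40–84 mL/min.
67% of 1200 mg = 804 mg → 800 mg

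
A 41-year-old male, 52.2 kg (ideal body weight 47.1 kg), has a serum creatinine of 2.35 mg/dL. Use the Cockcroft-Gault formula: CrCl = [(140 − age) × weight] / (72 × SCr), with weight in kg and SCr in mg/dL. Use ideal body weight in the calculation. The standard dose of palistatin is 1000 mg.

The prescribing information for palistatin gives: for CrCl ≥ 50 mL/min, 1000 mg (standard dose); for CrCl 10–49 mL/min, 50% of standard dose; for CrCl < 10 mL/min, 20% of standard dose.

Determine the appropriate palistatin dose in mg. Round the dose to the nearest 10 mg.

CrCl = (140 − 41) × 47.1 / (72 × 2.35) = 4662.9 / 169.20 ≈ 27.6 mL/min
CrCl ≈ 28 mL/min → bracket 10–49 mL/min.
50% of 1000 mg = 500 mg

500 mg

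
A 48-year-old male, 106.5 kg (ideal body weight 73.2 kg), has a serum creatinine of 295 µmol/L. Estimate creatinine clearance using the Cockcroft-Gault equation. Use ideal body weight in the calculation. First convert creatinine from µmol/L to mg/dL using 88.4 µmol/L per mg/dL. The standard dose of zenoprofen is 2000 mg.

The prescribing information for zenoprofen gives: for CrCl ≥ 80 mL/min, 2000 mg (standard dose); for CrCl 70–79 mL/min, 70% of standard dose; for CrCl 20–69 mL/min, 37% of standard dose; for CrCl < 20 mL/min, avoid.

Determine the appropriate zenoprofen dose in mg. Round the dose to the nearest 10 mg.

SCr = 295 / 88.4 = 3.337 mg/dL
CrCl = (140 − 48) × 73.2 / (72 × 3.337) = 6734.4 / 240.26 ≈ 28.0 mL/min
CrCl ≈ 28 mL/min → bracket 20–69 mL/min.
37% of 2000 mg = 740 mg

740 mg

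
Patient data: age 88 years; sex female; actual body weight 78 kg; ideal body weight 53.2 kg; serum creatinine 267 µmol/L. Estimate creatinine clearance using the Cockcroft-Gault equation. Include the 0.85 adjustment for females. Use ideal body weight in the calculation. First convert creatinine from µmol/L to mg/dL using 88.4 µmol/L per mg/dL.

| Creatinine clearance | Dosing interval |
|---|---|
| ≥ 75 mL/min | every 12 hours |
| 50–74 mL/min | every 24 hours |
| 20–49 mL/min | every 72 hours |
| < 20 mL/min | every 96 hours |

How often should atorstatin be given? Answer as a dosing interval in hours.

every 96 hours

SCr = 267 / 88.4 = 3.02 mg/dL
CrCl = (140 − 88) × 53.2 / (72 × 3.02) × 0.85 = 2766.4 / 217.44 × 0.85 ≈ 10.8 mL/min
CrCl ≈ 11 mL/min → bracket < 20 mL/min → every 96 hours.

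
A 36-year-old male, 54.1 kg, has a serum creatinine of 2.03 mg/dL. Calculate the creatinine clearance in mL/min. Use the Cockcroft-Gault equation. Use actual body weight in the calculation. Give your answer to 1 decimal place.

CrCl = (140 − 36) × 54.1 / (72 × 2.03) = 5626.4 / 146.16 ≈ 38.5 mL/min

38.5 mL/min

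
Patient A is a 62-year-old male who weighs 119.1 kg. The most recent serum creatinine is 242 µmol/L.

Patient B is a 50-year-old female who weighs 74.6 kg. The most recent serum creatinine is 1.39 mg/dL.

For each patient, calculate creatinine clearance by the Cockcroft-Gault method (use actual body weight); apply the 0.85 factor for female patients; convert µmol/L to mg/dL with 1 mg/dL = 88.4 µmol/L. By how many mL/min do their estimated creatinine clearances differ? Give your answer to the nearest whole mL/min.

Patient A: SCr = 242 / 88.4 = 2.738 mg/dL
Patient A: CrCl = (140 − 62) × 119.1 / (72 × 2.738) = 9289.8 / 197.14 ≈ 47.1 mL/min
Patient B: CrCl = (140 − 50) × 74.6 / (72 × 1.39) × 0.85 = 6714.0 / 100.08 × 0.85 ≈ 57.0 mL/min
|47.1 − 57.0| = 9.9 mL/min

10 mL/min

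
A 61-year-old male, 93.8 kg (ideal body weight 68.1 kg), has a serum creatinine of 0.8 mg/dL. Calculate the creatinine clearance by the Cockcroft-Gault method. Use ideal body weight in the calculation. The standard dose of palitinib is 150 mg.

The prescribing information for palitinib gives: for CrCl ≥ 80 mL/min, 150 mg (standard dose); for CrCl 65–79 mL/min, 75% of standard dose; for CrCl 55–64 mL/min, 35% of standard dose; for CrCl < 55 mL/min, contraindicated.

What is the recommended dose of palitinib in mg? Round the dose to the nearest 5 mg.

150 mg

CrCl = (140 − 61) × 68.1 / (72 × 0.8) = 5379.9 / 57.60 ≈ 93.4 mL/min
CrCl ≈ 93 mL/min → bracket ≥ 80 mL/min.
100% of 150 mg = 150 mg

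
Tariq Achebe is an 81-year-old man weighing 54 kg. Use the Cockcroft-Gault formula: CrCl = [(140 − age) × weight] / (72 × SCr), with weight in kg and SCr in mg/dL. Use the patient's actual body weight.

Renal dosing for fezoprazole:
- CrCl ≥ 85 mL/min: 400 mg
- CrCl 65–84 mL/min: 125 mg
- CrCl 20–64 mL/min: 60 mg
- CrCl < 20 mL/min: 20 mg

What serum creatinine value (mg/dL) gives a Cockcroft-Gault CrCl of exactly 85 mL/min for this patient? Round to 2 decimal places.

Standard dose requires CrCl ≥ 85 mL/min.
Set (140 − 81) × 54 / (72 × SCr) = 85
SCr = (140 − 81) × 54 / (72 × 85) = 0.521 mg/dL

0.52 mg/dL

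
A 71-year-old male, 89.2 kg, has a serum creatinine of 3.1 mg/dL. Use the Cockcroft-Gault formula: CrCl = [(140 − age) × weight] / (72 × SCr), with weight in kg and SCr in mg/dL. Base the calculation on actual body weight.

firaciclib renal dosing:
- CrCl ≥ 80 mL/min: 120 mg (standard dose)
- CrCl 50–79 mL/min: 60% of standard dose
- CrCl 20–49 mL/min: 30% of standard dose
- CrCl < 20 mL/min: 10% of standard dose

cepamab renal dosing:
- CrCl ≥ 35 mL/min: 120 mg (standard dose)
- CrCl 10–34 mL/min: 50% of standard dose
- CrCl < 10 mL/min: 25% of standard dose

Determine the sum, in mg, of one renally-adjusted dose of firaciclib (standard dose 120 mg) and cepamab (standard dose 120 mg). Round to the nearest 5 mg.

95 mg

CrCl = (140 − 71) × 89.2 / (72 × 3.1) = 6154.8 / 223.20 ≈ 27.6 mL/min
CrCl ≈ 28 mL/min.
firaciclib: 20–49 mL/min → 30% of 120 mg = 36 mg.
cepamab: 10–34 mL/min → 50% of 120 mg = 60 mg.
Total = 36 + 60 = 96 mg.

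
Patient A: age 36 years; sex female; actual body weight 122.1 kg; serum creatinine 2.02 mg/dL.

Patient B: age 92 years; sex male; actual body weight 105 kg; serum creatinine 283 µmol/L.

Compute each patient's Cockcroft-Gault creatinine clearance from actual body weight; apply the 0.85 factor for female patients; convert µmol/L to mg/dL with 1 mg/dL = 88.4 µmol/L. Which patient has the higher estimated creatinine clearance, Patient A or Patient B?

Patient A

Patient A: CrCl = (140 − 36) × 122.1 / (72 × 2.02) × 0.85 = 12698.4 / 145.44 × 0.85 ≈ 74.2 mL/min
Patient B: SCr = 283 / 88.4 = 3.201 mg/dL
Patient B: CrCl = (140 − 92) × 105 / (72 × 3.201) = 5040.0 / 230.47 ≈ 21.9 mL/min
74.2 vs 21.9 mL/min → Patient A is higher.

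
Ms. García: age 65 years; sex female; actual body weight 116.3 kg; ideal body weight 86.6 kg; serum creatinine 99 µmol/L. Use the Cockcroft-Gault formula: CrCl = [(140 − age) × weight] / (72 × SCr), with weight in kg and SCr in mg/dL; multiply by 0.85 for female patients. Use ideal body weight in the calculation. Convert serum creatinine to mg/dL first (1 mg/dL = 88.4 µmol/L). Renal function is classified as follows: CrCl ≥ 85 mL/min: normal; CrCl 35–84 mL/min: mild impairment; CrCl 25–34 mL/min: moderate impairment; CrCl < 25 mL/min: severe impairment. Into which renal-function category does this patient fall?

mild impairment

SCr = 99 / 88.4 = 1.12 mg/dL
CrCl = (140 − 65) × 86.6 / (72 × 1.12) × 0.85 = 6495.0 / 80.64 × 0.85 ≈ 68.5 mL/min
68 mL/min falls in the 'mild impairment' range.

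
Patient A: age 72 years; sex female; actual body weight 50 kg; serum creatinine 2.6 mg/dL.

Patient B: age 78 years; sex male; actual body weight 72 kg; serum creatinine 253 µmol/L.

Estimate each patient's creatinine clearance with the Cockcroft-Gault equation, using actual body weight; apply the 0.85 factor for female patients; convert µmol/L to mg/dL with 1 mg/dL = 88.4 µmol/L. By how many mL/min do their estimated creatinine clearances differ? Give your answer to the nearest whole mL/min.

6 mL/min

Patient A: CrCl = (140 − 72) × 50 / (72 × 2.6) × 0.85 = 3400.0 / 187.20 × 0.85 ≈ 15.4 mL/min
Patient B: SCr = 253 / 88.4 = 2.862 mg/dL
Patient B: CrCl = (140 − 78) × 72 / (72 × 2.862) = 4464.0 / 206.06 ≈ 21.7 mL/min
|15.4 − 21.7| = 6.3 mL/min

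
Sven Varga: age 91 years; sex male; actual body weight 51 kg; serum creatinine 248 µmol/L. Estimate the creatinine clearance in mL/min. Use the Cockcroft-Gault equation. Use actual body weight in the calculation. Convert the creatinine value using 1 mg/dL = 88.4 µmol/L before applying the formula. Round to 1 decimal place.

SCr = 248 / 88.4 = 2.805 mg/dL
CrCl = (140 − 91) × 51 / (72 × 2.805) = 2499.0 / 201.96 ≈ 12.4 mL/min

12.4 mL/min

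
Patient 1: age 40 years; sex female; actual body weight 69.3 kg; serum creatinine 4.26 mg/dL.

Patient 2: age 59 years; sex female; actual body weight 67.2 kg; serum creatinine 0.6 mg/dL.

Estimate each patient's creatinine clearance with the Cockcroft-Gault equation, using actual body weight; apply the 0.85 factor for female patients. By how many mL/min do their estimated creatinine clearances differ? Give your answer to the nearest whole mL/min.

Patient 1: CrCl = (140 − 40) × 69.3 / (72 × 4.26) × 0.85 = 6930.0 / 306.72 × 0.85 ≈ 19.2 mL/min
Patient 2: CrCl = (140 − 59) × 67.2 / (72 × 0.6) × 0.85 = 5443.2 / 43.20 × 0.85 ≈ 107.1 mL/min
|19.2 − 107.1| = 87.9 mL/min

88 mL/min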